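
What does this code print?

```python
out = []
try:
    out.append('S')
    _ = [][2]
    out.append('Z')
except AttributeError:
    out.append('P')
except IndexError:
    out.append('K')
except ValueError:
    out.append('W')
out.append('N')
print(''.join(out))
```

Execution trace: 'S' (try body) → 'K' (except IndexError) → 'N' (after the try/except). Output: SKN

Answer: SKN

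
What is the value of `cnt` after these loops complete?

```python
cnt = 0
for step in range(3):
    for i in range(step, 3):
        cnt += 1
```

Upper triangle: 3 + 2 + ... + 1
`cnt` takes the values: 0 → 1 → 2 → 3 → 4 → 5 → 6

Answer: 6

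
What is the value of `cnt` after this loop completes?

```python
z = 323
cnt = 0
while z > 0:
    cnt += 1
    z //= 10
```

Count digits by repeated division by 10
`cnt` takes the values: 0 → 1 → 2 → 3

Answer: 3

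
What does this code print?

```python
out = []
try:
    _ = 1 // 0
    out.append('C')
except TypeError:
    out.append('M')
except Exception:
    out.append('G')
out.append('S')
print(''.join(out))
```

Execution trace: 'G' (except Exception) → 'S' (after the try/except). Output: GS

Answer: GS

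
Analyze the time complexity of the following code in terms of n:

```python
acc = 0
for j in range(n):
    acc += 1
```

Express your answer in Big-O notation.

Each loop level contributes: n. Multiplying the contributions gives O(n).

Answer: O(n)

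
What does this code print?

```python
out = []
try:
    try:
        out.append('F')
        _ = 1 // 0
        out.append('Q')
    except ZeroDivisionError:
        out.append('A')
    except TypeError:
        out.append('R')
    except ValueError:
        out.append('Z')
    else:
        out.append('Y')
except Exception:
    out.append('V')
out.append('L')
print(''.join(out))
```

Execution trace: 'F' (inner try body) → 'A' (inner except ZeroDivisionError) → 'L' (after the try/except). Output: FAL

Answer: FAL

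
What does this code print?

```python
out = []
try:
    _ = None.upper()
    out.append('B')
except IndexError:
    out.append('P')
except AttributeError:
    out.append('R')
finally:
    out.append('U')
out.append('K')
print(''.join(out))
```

Execution trace: 'R' (except AttributeError) → 'U' (finally) → 'K' (after the try/except). Output: RUK

Answer: RUK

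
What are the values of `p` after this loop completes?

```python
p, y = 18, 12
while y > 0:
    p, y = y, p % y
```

GCD of 18 and 12
`p` takes the values: 18 → 12 → 6

Answer: 6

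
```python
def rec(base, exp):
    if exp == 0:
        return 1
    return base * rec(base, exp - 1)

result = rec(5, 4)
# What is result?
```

rec(5, 4) = 5 * 5 * 5 * 5 = 625

Answer: 625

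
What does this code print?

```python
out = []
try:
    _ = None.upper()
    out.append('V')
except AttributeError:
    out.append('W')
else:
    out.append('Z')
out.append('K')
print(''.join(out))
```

Execution trace: 'W' (except AttributeError) → 'K' (after the try/except). Output: WK

Answer: WK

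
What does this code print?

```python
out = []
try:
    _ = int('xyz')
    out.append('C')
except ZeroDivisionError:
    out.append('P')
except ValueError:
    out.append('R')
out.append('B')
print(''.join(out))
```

Execution trace: 'R' (except ValueError) → 'B' (after the try/except). Output: RB

Answer: RB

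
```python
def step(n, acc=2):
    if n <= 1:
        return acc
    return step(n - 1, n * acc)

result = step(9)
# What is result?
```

Accumulator trace (n, acc): (9, 2) -> (8, 18) -> (7, 144) -> (6, 1008) -> (5, 6048) -> (4, 30240) -> (3, 120960) -> (2, 362880) -> (1, 725760) -> return 725760

Answer: 725760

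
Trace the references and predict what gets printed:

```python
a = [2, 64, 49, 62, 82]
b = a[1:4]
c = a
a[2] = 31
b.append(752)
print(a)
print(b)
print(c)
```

Key concept: slice vs alias.
Step by step:
`a = [2, 64, 49, 62, 82]` → a = [2, 64, 49, 62, 82]
`b = a[1:4]` → b = [64, 49, 62]
`c = a` → c = [2, 64, 49, 62, 82] (same object as a)
`a[2] = 31` → a = [2, 64, 31, 62, 82] (same object as c); c = [2, 64, 31, 62, 82] (same object as a)
`b.append(752)` → b = [64, 49, 62, 752]
`print(a)` → prints [2, 64, 31, 62, 82]
`print(b)` → prints [64, 49, 62, 752]
`print(c)` → prints [2, 64, 31, 62, 82]

Answer:
[2, 64, 31, 62, 82]
[64, 49, 62, 752]
[2, 64, 31, 62, 82]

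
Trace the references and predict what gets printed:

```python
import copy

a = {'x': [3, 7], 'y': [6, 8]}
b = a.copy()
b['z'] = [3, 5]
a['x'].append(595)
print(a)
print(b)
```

Key concept: shallow copy of dict with mutable values.
Step by step:
`a = {'x': [3, 7], 'y': [6, 8]}` → a = {'x': [3, 7], 'y': [6, 8]}
`b = a.copy()` → b = {'x': [3, 7], 'y': [6, 8]}
`b['z'] = [3, 5]` → b = {'x': [3, 7], 'y': [6, 8], 'z': [3, 5]}
`a['x'].append(595)` → a = {'x': [3, 7, 595], 'y': [6, 8]}; b = {'x': [3, 7, 595], 'y': [6, 8], 'z': [3, 5]}
`print(a)` → prints {'x': [3, 7, 595], 'y': [6, 8]}
`print(b)` → prints {'x': [3, 7, 595], 'y': [6, 8], 'z': [3, 5]}

Answer:
{'x': [3, 7, 595], 'y': [6, 8]}
{'x': [3, 7, 595], 'y': [6, 8], 'z': [3, 5]}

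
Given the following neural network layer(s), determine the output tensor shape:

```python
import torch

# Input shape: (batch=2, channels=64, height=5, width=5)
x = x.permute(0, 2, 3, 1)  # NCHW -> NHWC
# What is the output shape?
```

Input: (2, 64, 5, 5) -> Output: (2, 5, 5, 64)

Answer: (2, 5, 5, 64)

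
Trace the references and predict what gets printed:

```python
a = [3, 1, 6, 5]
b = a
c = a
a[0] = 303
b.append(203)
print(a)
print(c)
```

Key concept: multiple aliases.
Step by step:
`a = [3, 1, 6, 5]` → a = [3, 1, 6, 5]
`b = a` → b = [3, 1, 6, 5] (same object as a)
`c = a` → c = [3, 1, 6, 5] (same object as a, b)
`a[0] = 303` → a = [303, 1, 6, 5] (same object as b, c); b = [303, 1, 6, 5] (same object as a, c); c = [303, 1, 6, 5] (same object as a, b)
`b.append(203)` → a = [303, 1, 6, 5, 203] (same object as b, c); b = [303, 1, 6, 5, 203] (same object as a, c); c = [303, 1, 6, 5, 203] (same object as a, b)
`print(a)` → prints [303, 1, 6, 5, 203]
`print(c)` → prints [303, 1, 6, 5, 203]

Answer:
[303, 1, 6, 5, 203]
[303, 1, 6, 5, 203]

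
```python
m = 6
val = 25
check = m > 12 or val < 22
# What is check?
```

Trace:
`m = 6` → m = 6
`val = 25` → val = 25
`check = m > 12 or val < 22` → check = False
So check = False

Answer: False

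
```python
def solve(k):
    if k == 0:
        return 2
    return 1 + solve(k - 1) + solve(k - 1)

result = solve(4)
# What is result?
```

solve(k) = 1 + 2·solve(k-1), solve(0)=2. Closed form: (2+1)·2^4 - 1 = 47.

Answer: 47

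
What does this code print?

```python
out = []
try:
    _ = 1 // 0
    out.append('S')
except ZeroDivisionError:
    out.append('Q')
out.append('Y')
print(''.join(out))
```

Execution trace: 'Q' (except ZeroDivisionError) → 'Y' (after the try/except). Output: QY

Answer: QY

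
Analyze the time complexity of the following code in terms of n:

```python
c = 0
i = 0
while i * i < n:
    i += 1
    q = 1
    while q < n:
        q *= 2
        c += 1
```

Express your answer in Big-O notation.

Each loop level contributes: √n × log n. Multiplying the contributions gives O(√n log n).

Answer: O(√n log n)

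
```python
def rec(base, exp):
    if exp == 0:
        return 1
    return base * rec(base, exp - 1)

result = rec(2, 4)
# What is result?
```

rec(2, 4) = 2 * 2 * 2 * 2 = 16

Answer: 16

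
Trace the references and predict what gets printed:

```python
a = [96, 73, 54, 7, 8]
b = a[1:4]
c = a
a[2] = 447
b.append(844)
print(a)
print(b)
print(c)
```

Key concept: slice vs alias.
Step by step:
`a = [96, 73, 54, 7, 8]` → a = [96, 73, 54, 7, 8]
`b = a[1:4]` → b = [73, 54, 7]
`c = a` → c = [96, 73, 54, 7, 8] (same object as a)
`a[2] = 447` → a = [96, 73, 447, 7, 8] (same object as c); c = [96, 73, 447, 7, 8] (same object as a)
`b.append(844)` → b = [73, 54, 7, 844]
`print(a)` → prints [96, 73, 447, 7, 8]
`print(b)` → prints [73, 54, 7, 844]
`print(c)` → prints [96, 73, 447, 7, 8]

Answer:
[96, 73, 447, 7, 8]
[73, 54, 7, 844]
[96, 73, 447, 7, 8]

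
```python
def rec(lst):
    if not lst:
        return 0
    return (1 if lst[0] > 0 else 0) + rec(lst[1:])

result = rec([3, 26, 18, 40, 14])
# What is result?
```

Count of positive elements in [3, 26, 18, 40, 14] = 5

Answer: 5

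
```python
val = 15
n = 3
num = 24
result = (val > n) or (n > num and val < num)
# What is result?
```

Trace:
`val = 15` → val = 15
`n = 3` → n = 3
`num = 24` → num = 24
`result = (val > n) or (n > num and val < num)` → result = True
So result = True

Answer: True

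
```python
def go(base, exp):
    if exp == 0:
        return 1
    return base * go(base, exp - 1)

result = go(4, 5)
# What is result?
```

go(4, 5) = 4 * 4 * 4 * 4 * 4 = 1024

Answer: 1024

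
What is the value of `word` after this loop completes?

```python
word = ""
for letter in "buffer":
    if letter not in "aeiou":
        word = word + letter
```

Remove vowels from 'buffer'
`word` takes the values: "" → "b" → "bf" → "bff" → "bffr"

Answer: "bffr"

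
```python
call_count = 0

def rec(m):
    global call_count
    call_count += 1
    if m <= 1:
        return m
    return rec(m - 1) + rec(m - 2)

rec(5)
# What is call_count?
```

Calls(m) = 1 + Calls(m-1) + Calls(m-2); Calls(0)=Calls(1)=1. For m=5 this gives 15.

Answer: 15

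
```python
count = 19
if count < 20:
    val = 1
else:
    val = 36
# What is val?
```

Trace:
`count = 19` → count = 19
`if count < 20: ...` → count < 20 is True → val = 1
So val = 1

Answer: 1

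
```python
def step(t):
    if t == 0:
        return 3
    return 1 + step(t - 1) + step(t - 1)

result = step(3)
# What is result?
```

step(t) = 1 + 2·step(t-1), step(0)=3. Closed form: (3+1)·2^3 - 1 = 31.

Answer: 31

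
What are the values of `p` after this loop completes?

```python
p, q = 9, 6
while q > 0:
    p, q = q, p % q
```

GCD of 9 and 6
`p` takes the values: 9 → 6 → 3

Answer: 3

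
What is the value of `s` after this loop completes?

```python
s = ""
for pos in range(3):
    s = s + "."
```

Repeat '.' 3 times
`s` takes the values: "" → "." → ".." → "..."

Answer: "..."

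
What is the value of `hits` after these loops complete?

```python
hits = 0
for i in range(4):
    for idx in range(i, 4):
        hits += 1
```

Upper triangle: 4 + 3 + ... + 1
`hits` takes the values: 0 → 1 → 2 → 3 → 4 → 5 → 6 → 7 → 8 → 9 → 10

Answer: 10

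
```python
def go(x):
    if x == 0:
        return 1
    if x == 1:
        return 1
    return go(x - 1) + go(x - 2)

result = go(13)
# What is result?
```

Build up from base cases: go(0)=1, go(1)=1, go(2)=2, go(3)=3, go(4)=5, go(5)=8, go(6)=13, ..., go(13)=377

Answer: 377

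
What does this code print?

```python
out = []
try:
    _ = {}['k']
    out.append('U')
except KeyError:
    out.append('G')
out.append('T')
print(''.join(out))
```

Execution trace: 'G' (except KeyError) → 'T' (after the try/except). Output: GT

Answer: GT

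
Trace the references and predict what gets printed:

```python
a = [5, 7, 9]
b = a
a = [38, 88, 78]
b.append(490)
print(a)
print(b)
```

Key concept: rebinding vs mutation: a is rebound to a new list, b still points at the original.
Step by step:
`a = [5, 7, 9]` → a = [5, 7, 9]
`b = a` → b = [5, 7, 9] (same object as a)
`a = [38, 88, 78]` → a = [38, 88, 78]
`b.append(490)` → b = [5, 7, 9, 490]
`print(a)` → prints [38, 88, 78]
`print(b)` → prints [5, 7, 9, 490]

Answer:
[38, 88, 78]
[5, 7, 9, 490]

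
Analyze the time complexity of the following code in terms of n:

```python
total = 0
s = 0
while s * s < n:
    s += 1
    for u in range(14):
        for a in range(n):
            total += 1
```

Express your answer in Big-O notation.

Each loop level contributes: √n × 1 × n. Multiplying the contributions gives O(n√n).

Answer: O(n√n)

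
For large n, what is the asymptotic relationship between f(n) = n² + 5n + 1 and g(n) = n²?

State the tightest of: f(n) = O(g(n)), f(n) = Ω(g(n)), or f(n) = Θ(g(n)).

n² + 5n + 1 vs n²: f(n) = Θ(g(n)) — they are asymptotically equivalent (lower-order terms are dominated).

Answer: f(n) = Θ(g(n)) — they are asymptotically equivalent (lower-order terms are dominated).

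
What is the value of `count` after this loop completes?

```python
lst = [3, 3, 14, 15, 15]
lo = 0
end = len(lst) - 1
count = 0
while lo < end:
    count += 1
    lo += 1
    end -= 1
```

Iterations until pointers meet (list length 5)
`count` takes the values: 0 → 1 → 2

Answer: 2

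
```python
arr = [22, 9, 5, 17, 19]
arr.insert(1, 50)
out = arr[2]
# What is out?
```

Trace:
`arr = [22, 9, 5, 17, 19]` → arr = [22, 9, 5, 17, 19]
`arr.insert(1, 50)` → arr = [22, 50, 9, 5, 17, 19]
`out = arr[2]` → out = 9
So out = 9

Answer: 9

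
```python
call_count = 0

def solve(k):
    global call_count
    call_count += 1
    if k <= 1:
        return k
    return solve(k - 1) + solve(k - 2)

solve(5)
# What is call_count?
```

Calls(k) = 1 + Calls(k-1) + Calls(k-2); Calls(0)=Calls(1)=1. For k=5 this gives 15.

Answer: 15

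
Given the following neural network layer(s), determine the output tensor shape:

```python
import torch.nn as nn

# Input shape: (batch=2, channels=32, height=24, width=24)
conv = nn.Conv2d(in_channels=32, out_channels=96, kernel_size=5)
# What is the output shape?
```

Input: (2, 32, 24, 24) -> Output: (2, 96, 20, 20)

Answer: (2, 96, 20, 20)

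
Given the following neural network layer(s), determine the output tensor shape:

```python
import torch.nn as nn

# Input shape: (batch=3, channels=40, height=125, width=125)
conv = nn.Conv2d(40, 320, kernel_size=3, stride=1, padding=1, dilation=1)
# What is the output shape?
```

Input: (3, 40, 125, 125) -> Output: (3, 320, 125, 125)

Answer: (3, 320, 125, 125)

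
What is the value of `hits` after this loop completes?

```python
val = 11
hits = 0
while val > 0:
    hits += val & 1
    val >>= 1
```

Count set bits in 11 (binary: 0b1011)
`hits` takes the values: 0 → 1 → 2 → 3

Answer: 3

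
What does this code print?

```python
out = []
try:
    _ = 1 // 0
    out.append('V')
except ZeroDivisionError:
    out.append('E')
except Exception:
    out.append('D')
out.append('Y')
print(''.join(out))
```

Execution trace: 'E' (except ZeroDivisionError) → 'Y' (after the try/except). Output: EY

Answer: EY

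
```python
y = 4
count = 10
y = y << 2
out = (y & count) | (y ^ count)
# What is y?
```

Trace:
`y = 4` → y = 4
`count = 10` → count = 10
`y = y << 2` → y = 16
`out = (y & count) | (y ^ count)` → out = 26
So y = 16

Answer: 16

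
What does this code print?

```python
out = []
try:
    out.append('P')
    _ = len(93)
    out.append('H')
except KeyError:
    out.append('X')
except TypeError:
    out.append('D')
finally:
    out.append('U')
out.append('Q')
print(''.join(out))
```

Execution trace: 'P' (try body) → 'D' (except TypeError) → 'U' (finally) → 'Q' (after the try/except). Output: PDUQ

Answer: PDUQ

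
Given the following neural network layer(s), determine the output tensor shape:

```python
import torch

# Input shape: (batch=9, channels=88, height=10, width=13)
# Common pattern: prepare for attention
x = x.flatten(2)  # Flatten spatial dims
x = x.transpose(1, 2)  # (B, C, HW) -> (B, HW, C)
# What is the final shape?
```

Input: (9, 88, 10, 13) -> after flatten(2): (9, 88, 130) -> Output: (9, 130, 88)

Answer: (9, 130, 88)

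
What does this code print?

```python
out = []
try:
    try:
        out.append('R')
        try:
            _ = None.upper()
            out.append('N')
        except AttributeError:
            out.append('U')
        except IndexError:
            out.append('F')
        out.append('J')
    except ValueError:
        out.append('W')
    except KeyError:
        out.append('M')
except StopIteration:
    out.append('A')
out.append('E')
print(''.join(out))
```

Execution trace: 'R' (try body) → 'U' (inner except AttributeError) → 'J' (try body, no exception) → 'E' (after the try/except). Output: RUJE

Answer: RUJE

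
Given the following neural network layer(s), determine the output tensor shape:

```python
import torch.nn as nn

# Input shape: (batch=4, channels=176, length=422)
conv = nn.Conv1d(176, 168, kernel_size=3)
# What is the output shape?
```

Input: (4, 176, 422) -> Output: (4, 168, 420)

Answer: (4, 168, 420)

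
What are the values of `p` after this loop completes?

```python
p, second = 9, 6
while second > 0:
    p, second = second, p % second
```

GCD of 9 and 6
`p` takes the values: 9 → 6 → 3

Answer: 3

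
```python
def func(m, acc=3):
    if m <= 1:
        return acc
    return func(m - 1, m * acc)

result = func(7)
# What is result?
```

Accumulator trace (n, acc): (7, 3) -> (6, 21) -> (5, 126) -> (4, 630) -> (3, 2520) -> (2, 7560) -> (1, 15120) -> return 15120

Answer: 15120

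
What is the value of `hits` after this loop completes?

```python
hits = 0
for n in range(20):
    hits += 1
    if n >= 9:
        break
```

Loop breaks when n reaches 9, hits is 10
`hits` takes the values: 0 → 1 → 2 → 3 → 4 → 5 → 6 → 7 → 8 → 9 → 10

Answer: 10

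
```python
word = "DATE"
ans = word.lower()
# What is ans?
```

Trace:
`word = "DATE"` → word = 'DATE'
`ans = word.lower()` → ans = 'date'
So ans = 'date'

Answer: 'date'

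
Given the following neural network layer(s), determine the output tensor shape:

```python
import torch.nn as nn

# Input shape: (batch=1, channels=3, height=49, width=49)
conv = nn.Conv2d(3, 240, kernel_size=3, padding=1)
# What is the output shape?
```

Input: (1, 3, 49, 49) -> Output: (1, 240, 49, 49)

Answer: (1, 240, 49, 49)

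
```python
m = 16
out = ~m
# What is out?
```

Trace:
`m = 16` → m = 16
`out = ~m` → out = -17
So out = -17

Answer: -17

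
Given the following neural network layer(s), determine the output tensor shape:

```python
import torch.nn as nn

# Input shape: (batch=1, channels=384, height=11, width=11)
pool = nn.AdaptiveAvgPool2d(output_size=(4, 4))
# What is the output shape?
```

Input: (1, 384, 11, 11) -> Output: (1, 384, 4, 4)

Answer: (1, 384, 4, 4)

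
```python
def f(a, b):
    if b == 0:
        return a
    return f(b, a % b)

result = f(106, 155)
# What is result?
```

f(106, 155) -> f(155, 106) -> f(106, 49) -> f(49, 8) -> f(8, 1) -> f(1, 0) -> 1

Answer: 1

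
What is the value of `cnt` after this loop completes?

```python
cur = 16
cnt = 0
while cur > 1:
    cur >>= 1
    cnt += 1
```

Count right shifts until 1
`cnt` takes the values: 0 → 1 → 2 → 3 → 4

Answer: 4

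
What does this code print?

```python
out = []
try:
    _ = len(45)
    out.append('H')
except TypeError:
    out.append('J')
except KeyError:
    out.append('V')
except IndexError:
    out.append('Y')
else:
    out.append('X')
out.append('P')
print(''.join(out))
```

Execution trace: 'J' (except TypeError) → 'P' (after the try/except). Output: JP

Answer: JP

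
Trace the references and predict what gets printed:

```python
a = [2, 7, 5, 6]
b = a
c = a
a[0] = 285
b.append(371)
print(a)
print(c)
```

Key concept: multiple aliases.
Step by step:
`a = [2, 7, 5, 6]` → a = [2, 7, 5, 6]
`b = a` → b = [2, 7, 5, 6] (same object as a)
`c = a` → c = [2, 7, 5, 6] (same object as a, b)
`a[0] = 285` → a = [285, 7, 5, 6] (same object as b, c); b = [285, 7, 5, 6] (same object as a, c); c = [285, 7, 5, 6] (same object as a, b)
`b.append(371)` → a = [285, 7, 5, 6, 371] (same object as b, c); b = [285, 7, 5, 6, 371] (same object as a, c); c = [285, 7, 5, 6, 371] (same object as a, b)
`print(a)` → prints [285, 7, 5, 6, 371]
`print(c)` → prints [285, 7, 5, 6, 371]

Answer:
[285, 7, 5, 6, 371]
[285, 7, 5, 6, 371]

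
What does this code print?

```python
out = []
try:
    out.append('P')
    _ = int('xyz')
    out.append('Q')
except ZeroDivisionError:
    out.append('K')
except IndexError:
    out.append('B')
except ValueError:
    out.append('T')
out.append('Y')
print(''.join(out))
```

Execution trace: 'P' (try body) → 'T' (except ValueError) → 'Y' (after the try/except). Output: PTY

Answer: PTY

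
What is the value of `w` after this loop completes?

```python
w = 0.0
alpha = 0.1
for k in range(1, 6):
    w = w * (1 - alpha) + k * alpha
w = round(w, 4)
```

Moving average with lr=0.1
`w` takes the values: 0.0 → 0.1 → 0.29 → 0.561 → 0.9049 → 1.31441 → 1.3144

Answer: 1.3144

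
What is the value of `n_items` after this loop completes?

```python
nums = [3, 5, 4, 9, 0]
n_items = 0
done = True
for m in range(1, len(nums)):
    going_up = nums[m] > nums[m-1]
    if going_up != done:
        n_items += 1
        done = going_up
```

Count direction changes in [3, 5, 4, 9, 0]
`n_items` takes the values: 0 → 1 → 2 → 3

Answer: 3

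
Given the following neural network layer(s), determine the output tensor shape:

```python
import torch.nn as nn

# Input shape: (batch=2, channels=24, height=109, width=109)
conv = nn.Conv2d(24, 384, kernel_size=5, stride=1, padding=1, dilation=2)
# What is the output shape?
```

Input: (2, 24, 109, 109) -> Output: (2, 384, 103, 103)

Answer: (2, 384, 103, 103)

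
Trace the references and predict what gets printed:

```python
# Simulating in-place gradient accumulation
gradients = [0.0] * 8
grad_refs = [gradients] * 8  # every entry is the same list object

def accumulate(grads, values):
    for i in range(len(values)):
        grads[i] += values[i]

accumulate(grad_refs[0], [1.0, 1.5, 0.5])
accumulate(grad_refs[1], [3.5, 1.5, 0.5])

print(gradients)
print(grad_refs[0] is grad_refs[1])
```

Key concept: gradient accumulation aliasing.
Step by step:
`gradients = [0.0] * 8` → gradients = [0.0, 0.0, 0.0, 0.0, 0.0, 0.0, 0.0, 0.0]
`grad_refs = [gradients] * 8` → grad_refs = [[0.0, 0.0, 0.0, 0.0, 0.0, 0.0, 0.0, 0.0], [0.0, 0.0, 0.0, 0.0, 0.0, 0.0, 0.0, 0.0], [0.0, 0.0, 0.0, 0.0, 0.0, 0.0, 0.0, 0.0], [0.0, 0.0, 0.0, 0.0, 0.0, 0.0, 0.0, 0.0], [0.0, 0.0, 0.0, 0.0, 0.0, 0.0, 0.0, 0.0], [0.0, 0.0, 0.0, 0.0, 0.0, 0.0, 0.0, 0.0], [0.0, 0.0, 0.0, 0.0, 0.0, 0.0, 0.0, 0.0], [0.0, 0.0, 0.0, 0.0, 0.0, 0.0, 0.0, 0.0]]
`accumulate(grad_refs[0], [1.0, 1.5, 0.5])` → gradients = [1.0, 1.5, 0.5, 0.0, 0.0, 0.0, 0.0, 0.0]; grad_refs = [[1.0, 1.5, 0.5, 0.0, 0.0, 0.0, 0.0, 0.0], [1.0, 1.5, 0.5, 0.0, 0.0, 0.0, 0.0, 0.0], [1.0, 1.5, 0.5, 0.0, 0.0, 0.0, 0.0, 0.0], [1.0, 1.5, 0.5, 0.0, 0.0, 0.0, 0.0, 0.0], [1.0, 1.5, 0.5, 0.0, 0.0, 0.0, 0.0, 0.0], [1.0, 1.5, 0.5, 0.0, 0.0, 0.0, 0.0, 0.0], [1.0, 1.5, 0.5, 0.0, 0.0, 0.0, 0.0, 0.0], [1.0, 1.5, 0.5, 0.0, 0.0, 0.0, 0.0, 0.0]]
`accumulate(grad_refs[1], [3.5, 1.5, 0.5])` → gradients = [4.5, 3.0, 1.0, 0.0, 0.0, 0.0, 0.0, 0.0]; grad_refs = [[4.5, 3.0, 1.0, 0.0, 0.0, 0.0, 0.0, 0.0], [4.5, 3.0, 1.0, 0.0, 0.0, 0.0, 0.0, 0.0], [4.5, 3.0, 1.0, 0.0, 0.0, 0.0, 0.0, 0.0], [4.5, 3.0, 1.0, 0.0, 0.0, 0.0, 0.0, 0.0], [4.5, 3.0, 1.0, 0.0, 0.0, 0.0, 0.0, 0.0], [4.5, 3.0, 1.0, 0.0, 0.0, 0.0, 0.0, 0.0], [4.5, 3.0, 1.0, 0.0, 0.0, 0.0, 0.0, 0.0], [4.5, 3.0, 1.0, 0.0, 0.0, 0.0, 0.0, 0.0]]
`print(gradients)` → prints [4.5, 3.0, 1.0, 0.0, 0.0, 0.0, 0.0, 0.0]
`print(grad_refs[0] is grad_refs[1])` → prints True

Answer:
[4.5, 3.0, 1.0, 0.0, 0.0, 0.0, 0.0, 0.0]
True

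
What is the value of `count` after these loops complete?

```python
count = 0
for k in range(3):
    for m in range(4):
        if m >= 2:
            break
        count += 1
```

Inner breaks at 2, outer runs 3 times
`count` takes the values: 0 → 1 → 2 → 3 → 4 → 5 → 6

Answer: 6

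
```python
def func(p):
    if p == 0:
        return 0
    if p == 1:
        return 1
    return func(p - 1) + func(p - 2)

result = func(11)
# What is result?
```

Build up from base cases: func(0)=0, func(1)=1, func(2)=1, func(3)=2, func(4)=3, func(5)=5, func(6)=8, ..., func(11)=89

Answer: 89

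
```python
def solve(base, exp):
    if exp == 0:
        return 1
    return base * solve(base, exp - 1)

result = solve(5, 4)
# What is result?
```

solve(5, 4) = 5 * 5 * 5 * 5 = 625

Answer: 625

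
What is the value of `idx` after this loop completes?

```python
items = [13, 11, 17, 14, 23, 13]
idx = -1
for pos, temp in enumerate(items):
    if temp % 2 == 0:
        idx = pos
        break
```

First even number index in [13, 11, 17, 14, 23, 13]
`idx` takes the values: -1 → 3

Answer: 3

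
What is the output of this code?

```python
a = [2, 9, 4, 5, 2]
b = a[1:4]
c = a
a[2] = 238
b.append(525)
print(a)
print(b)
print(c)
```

Key concept: slice vs alias.
Step by step:
`a = [2, 9, 4, 5, 2]` → a = [2, 9, 4, 5, 2]
`b = a[1:4]` → b = [9, 4, 5]
`c = a` → c = [2, 9, 4, 5, 2] (same object as a)
`a[2] = 238` → a = [2, 9, 238, 5, 2] (same object as c); c = [2, 9, 238, 5, 2] (same object as a)
`b.append(525)` → b = [9, 4, 5, 525]
`print(a)` → prints [2, 9, 238, 5, 2]
`print(b)` → prints [9, 4, 5, 525]
`print(c)` → prints [2, 9, 238, 5, 2]

Answer:
[2, 9, 238, 5, 2]
[9, 4, 5, 525]
[2, 9, 238, 5, 2]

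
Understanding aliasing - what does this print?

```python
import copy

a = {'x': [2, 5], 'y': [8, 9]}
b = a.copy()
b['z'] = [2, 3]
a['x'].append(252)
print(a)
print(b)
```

Key concept: shallow copy of dict with mutable values.
Step by step:
`a = {'x': [2, 5], 'y': [8, 9]}` → a = {'x': [2, 5], 'y': [8, 9]}
`b = a.copy()` → b = {'x': [2, 5], 'y': [8, 9]}
`b['z'] = [2, 3]` → b = {'x': [2, 5], 'y': [8, 9], 'z': [2, 3]}
`a['x'].append(252)` → a = {'x': [2, 5, 252], 'y': [8, 9]}; b = {'x': [2, 5, 252], 'y': [8, 9], 'z': [2, 3]}
`print(a)` → prints {'x': [2, 5, 252], 'y': [8, 9]}
`print(b)` → prints {'x': [2, 5, 252], 'y': [8, 9], 'z': [2, 3]}

Answer:
{'x': [2, 5, 252], 'y': [8, 9]}
{'x': [2, 5, 252], 'y': [8, 9], 'z': [2, 3]}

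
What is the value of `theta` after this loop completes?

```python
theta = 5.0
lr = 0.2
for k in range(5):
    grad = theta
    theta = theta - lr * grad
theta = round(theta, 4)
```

Gradient descent: w = 5.0 * (1 - 0.2)^5
`theta` takes the values: 5.0 → 4.0 → 3.2 → 2.56 → 2.048 → 1.6384

Answer: 1.6384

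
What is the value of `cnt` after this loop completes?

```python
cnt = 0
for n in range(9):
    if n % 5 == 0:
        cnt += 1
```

Count numbers divisible by 5 in range(9)
`cnt` takes the values: 0 → 1 → 2

Answer: 2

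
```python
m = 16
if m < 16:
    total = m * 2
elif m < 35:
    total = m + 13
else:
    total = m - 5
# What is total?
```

Trace:
`m = 16` → m = 16
`if m < 16: ...` → m < 16 is False, m < 35 is True → total = 29
So total = 29

Answer: 29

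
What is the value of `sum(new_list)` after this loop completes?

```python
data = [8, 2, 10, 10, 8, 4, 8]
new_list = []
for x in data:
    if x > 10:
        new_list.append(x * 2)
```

Sum of doubled values > 10
`new_list` takes the values: []
So `sum(new_list)` = 0

Answer: 0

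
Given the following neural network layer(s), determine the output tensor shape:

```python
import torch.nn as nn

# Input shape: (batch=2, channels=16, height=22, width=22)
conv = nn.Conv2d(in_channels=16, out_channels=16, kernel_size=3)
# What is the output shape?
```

Input: (2, 16, 22, 22) -> Output: (2, 16, 20, 20)

Answer: (2, 16, 20, 20)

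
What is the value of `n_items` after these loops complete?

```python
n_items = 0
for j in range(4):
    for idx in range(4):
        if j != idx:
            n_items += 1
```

4² - 4 (exclude diagonal)
`n_items` takes the values: 0 → 1 → 2 → 3 → 4 → 5 → 6 → 7 → 8 → 9 → 10 → 11 → 12

Answer: 12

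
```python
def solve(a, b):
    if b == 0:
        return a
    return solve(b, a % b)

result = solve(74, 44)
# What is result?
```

solve(74, 44) -> solve(44, 30) -> solve(30, 14) -> solve(14, 2) -> solve(2, 0) -> 2

Answer: 2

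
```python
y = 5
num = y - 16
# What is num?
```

Trace:
`y = 5` → y = 5
`num = y - 16` → num = -11
So num = -11

Answer: -11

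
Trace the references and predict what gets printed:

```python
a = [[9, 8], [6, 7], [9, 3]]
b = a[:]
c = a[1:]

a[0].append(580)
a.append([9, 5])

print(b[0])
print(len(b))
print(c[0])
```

Key concept: slice with nested mutation.
Step by step:
`a = [[9, 8], [6, 7], [9, 3]]` → a = [[9, 8], [6, 7], [9, 3]]
`b = a[:]` → b = [[9, 8], [6, 7], [9, 3]]
`c = a[1:]` → c = [[6, 7], [9, 3]]
`a[0].append(580)` → a = [[9, 8, 580], [6, 7], [9, 3]]; b = [[9, 8, 580], [6, 7], [9, 3]]
`a.append([9, 5])` → a = [[9, 8, 580], [6, 7], [9, 3], [9, 5]]
`print(b[0])` → prints [9, 8, 580]
`print(len(b))` → prints 3
`print(c[0])` → prints [6, 7]

Answer:
[9, 8, 580]
3
[6, 7]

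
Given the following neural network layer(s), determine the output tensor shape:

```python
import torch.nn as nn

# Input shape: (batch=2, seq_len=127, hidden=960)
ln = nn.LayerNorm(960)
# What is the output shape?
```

Input: (2, 127, 960) -> Output: (2, 127, 960)

Answer: (2, 127, 960)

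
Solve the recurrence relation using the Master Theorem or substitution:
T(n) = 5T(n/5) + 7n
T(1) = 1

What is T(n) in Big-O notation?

By Master Theorem: a=5, b=5, f(n)=7n. Since log_5(5) = 1 and f(n) = Θ(n^1), Case 2 applies. T(n) = O(n log n).

Answer: O(n log n)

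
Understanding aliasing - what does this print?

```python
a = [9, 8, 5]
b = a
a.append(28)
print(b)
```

Key concept: basic list aliasing.
Step by step:
`a = [9, 8, 5]` → a = [9, 8, 5]
`b = a` → b = [9, 8, 5] (same object as a)
`a.append(28)` → a = [9, 8, 5, 28] (same object as b); b = [9, 8, 5, 28] (same object as a)
`print(b)` → prints [9, 8, 5, 28]

Answer: [9, 8, 5, 28]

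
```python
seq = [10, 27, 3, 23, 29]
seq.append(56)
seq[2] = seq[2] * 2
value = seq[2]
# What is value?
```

Trace:
`seq = [10, 27, 3, 23, 29]` → seq = [10, 27, 3, 23, 29]
`seq.append(56)` → seq = [10, 27, 3, 23, 29, 56]
`seq[2] = seq[2] * 2` → seq = [10, 27, 6, 23, 29, 56]
`value = seq[2]` → value = 6
So value = 6

Answer: 6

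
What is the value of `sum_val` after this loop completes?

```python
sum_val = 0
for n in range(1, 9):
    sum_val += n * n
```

Sum of squares 1² to 8² = 204
`sum_val` takes the values: 0 → 1 → 5 → 14 → 30 → 55 → 91 → 140 → 204

Answer: 204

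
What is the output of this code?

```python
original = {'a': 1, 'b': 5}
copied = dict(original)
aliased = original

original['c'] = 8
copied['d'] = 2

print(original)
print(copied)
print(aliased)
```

Key concept: dict() creates copy, assignment creates alias.
Step by step:
`original = {'a': 1, 'b': 5}` → original = {'a': 1, 'b': 5}
`copied = dict(original)` → copied = {'a': 1, 'b': 5}
`aliased = original` → aliased = {'a': 1, 'b': 5} (same object as original)
`original['c'] = 8` → original = {'a': 1, 'b': 5, 'c': 8} (same object as aliased); aliased = {'a': 1, 'b': 5, 'c': 8} (same object as original)
`copied['d'] = 2` → copied = {'a': 1, 'b': 5, 'd': 2}
`print(original)` → prints {'a': 1, 'b': 5, 'c': 8}
`print(copied)` → prints {'a': 1, 'b': 5, 'd': 2}
`print(aliased)` → prints {'a': 1, 'b': 5, 'c': 8}

Answer:
{'a': 1, 'b': 5, 'c': 8}
{'a': 1, 'b': 5, 'd': 2}
{'a': 1, 'b': 5, 'c': 8}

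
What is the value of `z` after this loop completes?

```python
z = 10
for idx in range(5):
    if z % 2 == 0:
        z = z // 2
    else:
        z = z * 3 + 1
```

Collatz-style transformation from 10
`z` takes the values: 10 → 5 → 16 → 8 → 4 → 2

Answer: 2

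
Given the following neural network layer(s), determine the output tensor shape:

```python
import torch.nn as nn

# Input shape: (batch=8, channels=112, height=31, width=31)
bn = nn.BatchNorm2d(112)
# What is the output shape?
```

Input: (8, 112, 31, 31) -> Output: (8, 112, 31, 31)

Answer: (8, 112, 31, 31)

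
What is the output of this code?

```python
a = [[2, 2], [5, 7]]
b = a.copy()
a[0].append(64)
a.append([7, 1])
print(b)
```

Key concept: shallow copy with nested lists.
Step by step:
`a = [[2, 2], [5, 7]]` → a = [[2, 2], [5, 7]]
`b = a.copy()` → b = [[2, 2], [5, 7]]
`a[0].append(64)` → a = [[2, 2, 64], [5, 7]]; b = [[2, 2, 64], [5, 7]]
`a.append([7, 1])` → a = [[2, 2, 64], [5, 7], [7, 1]]
`print(b)` → prints [[2, 2, 64], [5, 7]]

Answer: [[2, 2, 64], [5, 7]]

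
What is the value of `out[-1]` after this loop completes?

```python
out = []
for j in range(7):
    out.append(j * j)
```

Last element of squares 0 to 6
`out` takes the values: [] → [0] → [0, 1] → [0, 1, 4] → [0, 1, 4, 9] → [0, 1, 4, 9, 16] → [0, 1, 4, 9, 16, 25] → [0, 1, 4, 9, 16, 25, 36]
So `out[-1]` = 36

Answer: 36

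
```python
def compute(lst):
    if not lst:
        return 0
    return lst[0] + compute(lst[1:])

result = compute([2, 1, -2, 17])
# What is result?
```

2 + 1 + (-2) + 17 + 0 = 18

Answer: 18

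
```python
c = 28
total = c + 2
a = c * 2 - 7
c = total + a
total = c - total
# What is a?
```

Trace:
`c = 28` → c = 28
`total = c + 2` → total = 30
`a = c * 2 - 7` → a = 49
`c = total + a` → c = 79
`total = c - total` → total = 49
So a = 49

Answer: 49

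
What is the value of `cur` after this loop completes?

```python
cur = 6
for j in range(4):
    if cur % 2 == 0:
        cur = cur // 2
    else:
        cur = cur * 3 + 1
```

Collatz-style transformation from 6
`cur` takes the values: 6 → 3 → 10 → 5 → 16

Answer: 16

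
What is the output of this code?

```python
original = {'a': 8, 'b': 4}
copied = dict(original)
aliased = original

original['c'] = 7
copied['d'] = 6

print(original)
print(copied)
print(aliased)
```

Key concept: dict() creates copy, assignment creates alias.
Step by step:
`original = {'a': 8, 'b': 4}` → original = {'a': 8, 'b': 4}
`copied = dict(original)` → copied = {'a': 8, 'b': 4}
`aliased = original` → aliased = {'a': 8, 'b': 4} (same object as original)
`original['c'] = 7` → original = {'a': 8, 'b': 4, 'c': 7} (same object as aliased); aliased = {'a': 8, 'b': 4, 'c': 7} (same object as original)
`copied['d'] = 6` → copied = {'a': 8, 'b': 4, 'd': 6}
`print(original)` → prints {'a': 8, 'b': 4, 'c': 7}
`print(copied)` → prints {'a': 8, 'b': 4, 'd': 6}
`print(aliased)` → prints {'a': 8, 'b': 4, 'c': 7}

Answer:
{'a': 8, 'b': 4, 'c': 7}
{'a': 8, 'b': 4, 'd': 6}
{'a': 8, 'b': 4, 'c': 7}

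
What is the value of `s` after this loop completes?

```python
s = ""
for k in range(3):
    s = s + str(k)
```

Concatenate digits 0 to 2
`s` takes the values: "" → "0" → "01" → "012"

Answer: "012"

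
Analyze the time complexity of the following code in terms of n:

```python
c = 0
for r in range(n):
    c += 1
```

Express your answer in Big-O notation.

Each loop level contributes: n. Multiplying the contributions gives O(n).

Answer: O(n)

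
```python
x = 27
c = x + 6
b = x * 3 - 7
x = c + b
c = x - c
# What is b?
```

Trace:
`x = 27` → x = 27
`c = x + 6` → c = 33
`b = x * 3 - 7` → b = 74
`x = c + b` → x = 107
`c = x - c` → c = 74
So b = 74

Answer: 74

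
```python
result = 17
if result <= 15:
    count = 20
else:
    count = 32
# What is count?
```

Trace:
`result = 17` → result = 17
`if result <= 15: ...` → result <= 15 is False, take else branch → count = 32
So count = 32

Answer: 32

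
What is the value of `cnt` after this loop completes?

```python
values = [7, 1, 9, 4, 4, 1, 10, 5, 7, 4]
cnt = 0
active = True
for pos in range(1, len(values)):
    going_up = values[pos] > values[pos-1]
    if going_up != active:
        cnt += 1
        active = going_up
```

Count direction changes in [7, 1, 9, 4, 4, 1, 10, 5, 7, 4]
`cnt` takes the values: 0 → 1 → 2 → 3 → 4 → 5 → 6 → 7

Answer: 7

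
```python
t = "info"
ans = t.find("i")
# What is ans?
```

Trace:
`t = "info"` → t = 'info'
`ans = t.find("i")` → ans = 0
So ans = 0

Answer: 0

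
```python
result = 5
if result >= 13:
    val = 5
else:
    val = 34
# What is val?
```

Trace:
`result = 5` → result = 5
`if result >= 13: ...` → result >= 13 is False, take else branch → val = 34
So val = 34

Answer: 34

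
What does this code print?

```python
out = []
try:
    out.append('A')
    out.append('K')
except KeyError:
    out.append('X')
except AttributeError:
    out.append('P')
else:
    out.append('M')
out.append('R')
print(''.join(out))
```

Execution trace: 'A' (try body) → 'K' (try body, no exception) → 'M' (else) → 'R' (after the try/except). Output: AKMR

Answer: AKMR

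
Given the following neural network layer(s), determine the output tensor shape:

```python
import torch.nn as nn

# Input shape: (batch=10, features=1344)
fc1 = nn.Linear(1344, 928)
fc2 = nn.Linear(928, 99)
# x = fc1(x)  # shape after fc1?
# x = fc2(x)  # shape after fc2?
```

Input: (10, 1344) -> after fc1: (10, 928) -> Output: (10, 99)

Answer: (10, 99)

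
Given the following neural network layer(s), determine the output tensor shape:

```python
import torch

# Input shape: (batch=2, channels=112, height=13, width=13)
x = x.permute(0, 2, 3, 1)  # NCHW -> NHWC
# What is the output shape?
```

Input: (2, 112, 13, 13) -> Output: (2, 13, 13, 112)

Answer: (2, 13, 13, 112)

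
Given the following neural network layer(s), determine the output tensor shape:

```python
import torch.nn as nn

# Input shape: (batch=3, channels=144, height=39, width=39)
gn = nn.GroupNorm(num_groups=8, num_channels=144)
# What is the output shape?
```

Input: (3, 144, 39, 39) -> Output: (3, 144, 39, 39)

Answer: (3, 144, 39, 39)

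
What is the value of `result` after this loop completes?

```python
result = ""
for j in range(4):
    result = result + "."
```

Repeat '.' 4 times
`result` takes the values: "" → "." → ".." → "..." → "...."

Answer: "...."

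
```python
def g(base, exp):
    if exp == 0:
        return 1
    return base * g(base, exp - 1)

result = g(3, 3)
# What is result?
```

g(3, 3) = 3 * 3 * 3 = 27

Answer: 27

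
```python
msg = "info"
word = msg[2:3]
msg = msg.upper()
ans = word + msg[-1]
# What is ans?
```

Trace:
`msg = "info"` → msg = 'info'
`word = msg[2:3]` → word = 'f'
`msg = msg.upper()` → msg = 'INFO'
`ans = word + msg[-1]` → ans = 'fO'
So ans = 'fO'

Answer: 'fO'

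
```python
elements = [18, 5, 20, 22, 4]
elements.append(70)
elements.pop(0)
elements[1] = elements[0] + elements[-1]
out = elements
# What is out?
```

Trace:
`elements = [18, 5, 20, 22, 4]` → elements = [18, 5, 20, 22, 4]
`elements.append(70)` → elements = [18, 5, 20, 22, 4, 70]
`elements.pop(0)` → elements = [5, 20, 22, 4, 70]
`elements[1] = elements[0] + elements[-1]` → elements = [5, 75, 22, 4, 70]
`out = elements` → out = [5, 75, 22, 4, 70]
So out = [5, 75, 22, 4, 70]

Answer: [5, 75, 22, 4, 70]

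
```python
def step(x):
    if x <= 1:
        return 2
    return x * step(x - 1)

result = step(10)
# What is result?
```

step(10) = 10 * 9 * 8 * 7 * 6 * 5 * 4 * 3 * 2 * 2 = 7257600

Answer: 7257600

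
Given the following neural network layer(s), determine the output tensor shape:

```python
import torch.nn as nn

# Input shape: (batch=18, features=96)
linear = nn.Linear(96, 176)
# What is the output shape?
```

Input: (18, 96) -> Output: (18, 176)

Answer: (18, 176)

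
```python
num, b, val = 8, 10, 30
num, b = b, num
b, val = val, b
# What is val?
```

Trace:
`num, b, val = 8, 10, 30` → num = 8; b = 10; val = 30
`num, b = b, num` → num = 10; b = 8
`b, val = val, b` → b = 30; val = 8
So val = 8

Answer: 8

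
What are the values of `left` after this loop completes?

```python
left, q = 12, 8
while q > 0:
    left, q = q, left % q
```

GCD of 12 and 8
`left` takes the values: 12 → 8 → 4

Answer: 4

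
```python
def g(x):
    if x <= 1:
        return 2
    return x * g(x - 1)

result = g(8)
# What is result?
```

g(8) = 8 * 7 * 6 * 5 * 4 * 3 * 2 * 2 = 80640

Answer: 80640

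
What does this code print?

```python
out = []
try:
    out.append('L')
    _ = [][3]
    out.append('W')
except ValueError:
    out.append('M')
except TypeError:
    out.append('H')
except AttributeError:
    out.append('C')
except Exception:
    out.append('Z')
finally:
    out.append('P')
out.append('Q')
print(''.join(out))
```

Execution trace: 'L' (try body) → 'Z' (except Exception) → 'P' (finally) → 'Q' (after the try/except). Output: LZPQ

Answer: LZPQ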